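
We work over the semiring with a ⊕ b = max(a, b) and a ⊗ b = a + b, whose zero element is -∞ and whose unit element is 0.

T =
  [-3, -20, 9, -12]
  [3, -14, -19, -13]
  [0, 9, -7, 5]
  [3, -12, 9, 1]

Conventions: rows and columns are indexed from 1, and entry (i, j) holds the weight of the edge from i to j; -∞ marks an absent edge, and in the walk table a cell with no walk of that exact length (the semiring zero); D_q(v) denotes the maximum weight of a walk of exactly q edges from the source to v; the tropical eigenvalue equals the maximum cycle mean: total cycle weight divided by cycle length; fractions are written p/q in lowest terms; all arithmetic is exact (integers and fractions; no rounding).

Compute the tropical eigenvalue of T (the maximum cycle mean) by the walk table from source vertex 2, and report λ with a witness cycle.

q=0: [-∞, 0, -∞, -∞]
q=1: [3, -14, -19, -13]
q=2: [0, -10, 12, -9]
q=3: [12, 21, 9, 17]
q=4: [24, 18, 26, 18]
Optimal cycle mean attained by: cycle 1->3->2->1, total 9 + 9 + 3, length 3.
Answer: λ = 7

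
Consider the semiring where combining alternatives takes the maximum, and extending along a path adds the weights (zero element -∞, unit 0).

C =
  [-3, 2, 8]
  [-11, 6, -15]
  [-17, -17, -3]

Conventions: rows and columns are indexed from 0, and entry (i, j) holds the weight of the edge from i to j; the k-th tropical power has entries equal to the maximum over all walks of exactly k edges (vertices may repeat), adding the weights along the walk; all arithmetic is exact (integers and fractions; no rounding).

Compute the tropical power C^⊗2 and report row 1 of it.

C^⊗2:
  [-6, 8, 5]
  [-5, 12, -3]
  [-20, -11, -6]
Answer: row 1 of C^⊗2 = [-5, 12, -3]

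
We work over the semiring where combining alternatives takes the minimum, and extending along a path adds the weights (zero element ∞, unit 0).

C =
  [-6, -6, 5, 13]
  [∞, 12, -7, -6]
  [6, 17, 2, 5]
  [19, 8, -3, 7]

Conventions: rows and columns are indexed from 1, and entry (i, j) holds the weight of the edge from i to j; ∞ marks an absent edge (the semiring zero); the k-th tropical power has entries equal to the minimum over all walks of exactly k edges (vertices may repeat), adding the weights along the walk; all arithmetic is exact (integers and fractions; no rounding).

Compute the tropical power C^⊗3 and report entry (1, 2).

C^⊗2:
  [-12, -12, -13, -12]
  [-1, 2, -9, -2]
  [0, 0, 2, 7]
  [3, 13, -1, 2]
C^⊗3:
  [-18, -18, -19, -18]
  [-7, -7, -7, -4]
  [-6, -6, -7, -6]
  [-3, -3, -1, 4]
Key observation: the optimum is the walk 1->1->1->2, with weight (-6) + (-6) + (-6) = -18.
Optimal value attained by: walk 1->1->1->2.
Answer: (C^⊗3)[1][2] = -18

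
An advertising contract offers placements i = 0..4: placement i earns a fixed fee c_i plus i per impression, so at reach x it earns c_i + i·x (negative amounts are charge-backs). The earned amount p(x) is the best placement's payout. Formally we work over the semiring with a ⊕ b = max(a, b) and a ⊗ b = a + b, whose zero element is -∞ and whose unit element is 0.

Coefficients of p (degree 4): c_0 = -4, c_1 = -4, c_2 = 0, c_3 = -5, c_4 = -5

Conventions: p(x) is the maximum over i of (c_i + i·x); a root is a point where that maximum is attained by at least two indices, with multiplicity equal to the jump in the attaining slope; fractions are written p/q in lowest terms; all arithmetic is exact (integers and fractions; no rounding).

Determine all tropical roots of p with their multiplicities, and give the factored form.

hull edge (i=0, c=-4) to (i=2, c=0): slope 2, span 2
hull edge (i=2, c=0) to (i=4, c=-5): slope -5/2, span 2
Factored form: p(x) = -5 ⊗ (x ⊕ (-2)) ⊗ (x ⊕ (-2)) ⊗ (x ⊕ 5/2) ⊗ (x ⊕ 5/2)
Answer: roots = -2 (mult 2), 5/2 (mult 2)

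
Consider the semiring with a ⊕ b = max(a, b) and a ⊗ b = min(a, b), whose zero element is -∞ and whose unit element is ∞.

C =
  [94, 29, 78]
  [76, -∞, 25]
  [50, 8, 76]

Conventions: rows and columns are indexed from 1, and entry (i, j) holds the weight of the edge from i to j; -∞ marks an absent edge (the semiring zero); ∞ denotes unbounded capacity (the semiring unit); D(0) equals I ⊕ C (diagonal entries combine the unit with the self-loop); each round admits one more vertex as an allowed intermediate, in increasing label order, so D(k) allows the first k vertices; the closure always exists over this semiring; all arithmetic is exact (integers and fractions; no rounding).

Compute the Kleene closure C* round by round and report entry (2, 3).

D(0):
  [∞, 29, 78]
  [76, ∞, 25]
  [50, 8, ∞]
D(1):
  [∞, 29, 78]
  [76, ∞, 76]
  [50, 29, ∞]
D(2):
  [∞, 29, 78]
  [76, ∞, 76]
  [50, 29, ∞]
D(3):
  [∞, 29, 78]
  [76, ∞, 76]
  [50, 29, ∞]
Answer: C*[2][3] = 76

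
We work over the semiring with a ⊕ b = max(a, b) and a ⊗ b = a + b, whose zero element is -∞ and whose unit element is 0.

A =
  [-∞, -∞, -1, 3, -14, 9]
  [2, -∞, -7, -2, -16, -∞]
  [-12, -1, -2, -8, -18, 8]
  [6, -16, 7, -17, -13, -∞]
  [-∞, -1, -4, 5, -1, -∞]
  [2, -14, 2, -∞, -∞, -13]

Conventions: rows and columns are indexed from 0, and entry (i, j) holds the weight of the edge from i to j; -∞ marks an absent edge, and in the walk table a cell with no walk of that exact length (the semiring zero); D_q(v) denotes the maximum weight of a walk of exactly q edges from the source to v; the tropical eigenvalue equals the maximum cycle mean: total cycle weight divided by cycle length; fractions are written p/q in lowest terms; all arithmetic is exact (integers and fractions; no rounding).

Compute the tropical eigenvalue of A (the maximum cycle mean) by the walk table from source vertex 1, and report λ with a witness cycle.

q=0: [-∞, 0, -∞, -∞, -∞, -∞]
q=1: [2, -∞, -7, -2, -16, -∞]
q=2: [4, -8, 5, 5, -12, 11]
q=3: [13, 4, 13, 7, -8, 13]
q=4: [15, 12, 15, 16, -1, 22]
q=5: [24, 14, 24, 18, 3, 24]
q=6: [26, 23, 26, 27, 10, 33]
Optimal cycle mean attained by: cycle 0->5->0, total 9 + 2, length 2.
Answer: λ = 11/2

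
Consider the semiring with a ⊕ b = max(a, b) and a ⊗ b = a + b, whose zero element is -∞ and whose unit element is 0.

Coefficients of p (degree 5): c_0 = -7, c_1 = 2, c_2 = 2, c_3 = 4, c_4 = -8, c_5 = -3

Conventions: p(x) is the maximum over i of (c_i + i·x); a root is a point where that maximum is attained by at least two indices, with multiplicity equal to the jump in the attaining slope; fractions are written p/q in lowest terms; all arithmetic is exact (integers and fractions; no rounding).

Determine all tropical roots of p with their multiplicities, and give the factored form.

hull edge (i=0, c=-7) to (i=1, c=2): slope 9, span 1
hull edge (i=1, c=2) to (i=3, c=4): slope 1, span 2
hull edge (i=3, c=4) to (i=5, c=-3): slope -7/2, span 2
Factored form: p(x) = -3 ⊗ (x ⊕ (-9)) ⊗ (x ⊕ (-1)) ⊗ (x ⊕ (-1)) ⊗ (x ⊕ 7/2) ⊗ (x ⊕ 7/2)
Answer: roots = -9 (mult 1), -1 (mult 2), 7/2 (mult 2)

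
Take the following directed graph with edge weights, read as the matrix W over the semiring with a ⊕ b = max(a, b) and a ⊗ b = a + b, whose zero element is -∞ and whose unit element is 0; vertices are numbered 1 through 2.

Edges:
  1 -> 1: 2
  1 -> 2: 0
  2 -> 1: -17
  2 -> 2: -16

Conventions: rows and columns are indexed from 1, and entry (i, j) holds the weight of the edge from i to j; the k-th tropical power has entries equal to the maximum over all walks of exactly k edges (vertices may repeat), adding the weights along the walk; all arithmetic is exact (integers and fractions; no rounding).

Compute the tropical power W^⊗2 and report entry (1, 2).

W^⊗2:
  [4, 2]
  [-15, -17]
Key observation: the optimum is the walk 1->1->2, with weight 2 + 0 = 2.
Optimal value attained by: walk 1->1->2.
Answer: (W^⊗2)[1][2] = 2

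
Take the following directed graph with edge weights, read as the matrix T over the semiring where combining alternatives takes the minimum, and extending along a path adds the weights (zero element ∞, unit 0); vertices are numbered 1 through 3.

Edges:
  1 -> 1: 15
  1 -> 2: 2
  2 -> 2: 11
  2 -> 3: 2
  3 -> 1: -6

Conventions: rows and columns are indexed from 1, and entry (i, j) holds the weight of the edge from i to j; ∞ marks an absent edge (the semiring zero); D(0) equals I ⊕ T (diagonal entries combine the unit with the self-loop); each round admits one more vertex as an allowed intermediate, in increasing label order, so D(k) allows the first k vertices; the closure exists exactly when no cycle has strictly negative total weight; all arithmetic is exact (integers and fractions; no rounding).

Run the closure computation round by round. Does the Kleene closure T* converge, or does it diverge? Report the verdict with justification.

D(0):
  [0, 2, ∞]
  [∞, 0, 2]
  [-6, ∞, 0]
D(1):
  [0, 2, ∞]
  [∞, 0, 2]
  [-6, -4, 0]
Detection: at round 2, diagonal entry (3, 3) turns strictly negative.
Key observation: the cycle 3->1->2->3 has total weight (-6) + 2 + 2, which is strictly negative.
Answer: DIVERGES — negative cycle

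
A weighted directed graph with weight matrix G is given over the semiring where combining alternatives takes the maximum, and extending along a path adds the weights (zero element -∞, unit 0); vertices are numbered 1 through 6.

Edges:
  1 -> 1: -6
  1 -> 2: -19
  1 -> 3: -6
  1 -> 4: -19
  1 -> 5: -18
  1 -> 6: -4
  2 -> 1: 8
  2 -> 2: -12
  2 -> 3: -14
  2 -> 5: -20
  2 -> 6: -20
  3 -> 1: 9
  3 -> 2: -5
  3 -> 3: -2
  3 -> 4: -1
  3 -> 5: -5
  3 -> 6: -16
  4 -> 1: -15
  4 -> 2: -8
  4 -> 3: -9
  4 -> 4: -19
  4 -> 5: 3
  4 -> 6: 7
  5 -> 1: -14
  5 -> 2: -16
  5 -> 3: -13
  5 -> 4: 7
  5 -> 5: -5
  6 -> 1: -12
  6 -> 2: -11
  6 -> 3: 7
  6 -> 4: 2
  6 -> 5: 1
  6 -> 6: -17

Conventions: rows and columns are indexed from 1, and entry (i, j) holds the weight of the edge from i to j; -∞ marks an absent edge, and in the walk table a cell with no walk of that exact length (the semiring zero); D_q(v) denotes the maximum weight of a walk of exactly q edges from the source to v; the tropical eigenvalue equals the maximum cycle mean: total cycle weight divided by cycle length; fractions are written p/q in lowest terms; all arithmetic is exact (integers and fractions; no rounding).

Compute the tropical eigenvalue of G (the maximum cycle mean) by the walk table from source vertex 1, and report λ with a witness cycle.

q=0: [0, -∞, -∞, -∞, -∞, -∞]
q=1: [-6, -19, -6, -19, -18, -4]
q=2: [3, -11, 3, -2, -3, -10]
q=3: [12, -2, 1, 4, 1, 5]
q=4: [10, -4, 12, 8, 7, 11]
q=5: [21, 7, 18, 14, 12, 15]
q=6: [27, 13, 22, 19, 17, 21]
Optimal cycle mean attained by: cycle 4->5->4, total 3 + 7, length 2.
Answer: λ = 5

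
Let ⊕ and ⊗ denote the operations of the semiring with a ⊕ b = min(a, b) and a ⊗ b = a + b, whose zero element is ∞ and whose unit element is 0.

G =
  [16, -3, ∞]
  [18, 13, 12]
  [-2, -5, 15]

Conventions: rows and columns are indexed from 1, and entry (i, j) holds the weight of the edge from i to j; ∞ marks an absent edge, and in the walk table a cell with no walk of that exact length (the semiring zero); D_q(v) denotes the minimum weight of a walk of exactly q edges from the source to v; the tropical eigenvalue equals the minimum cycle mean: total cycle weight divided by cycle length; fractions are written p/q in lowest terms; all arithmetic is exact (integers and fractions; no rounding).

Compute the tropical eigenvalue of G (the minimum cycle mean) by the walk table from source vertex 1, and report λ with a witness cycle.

q=0: [0, ∞, ∞]
q=1: [16, -3, ∞]
q=2: [15, 10, 9]
q=3: [7, 4, 22]
Optimal cycle mean attained by: cycle 1->2->3->1, total (-3) + 12 + (-2), length 3.
Answer: λ = 7/3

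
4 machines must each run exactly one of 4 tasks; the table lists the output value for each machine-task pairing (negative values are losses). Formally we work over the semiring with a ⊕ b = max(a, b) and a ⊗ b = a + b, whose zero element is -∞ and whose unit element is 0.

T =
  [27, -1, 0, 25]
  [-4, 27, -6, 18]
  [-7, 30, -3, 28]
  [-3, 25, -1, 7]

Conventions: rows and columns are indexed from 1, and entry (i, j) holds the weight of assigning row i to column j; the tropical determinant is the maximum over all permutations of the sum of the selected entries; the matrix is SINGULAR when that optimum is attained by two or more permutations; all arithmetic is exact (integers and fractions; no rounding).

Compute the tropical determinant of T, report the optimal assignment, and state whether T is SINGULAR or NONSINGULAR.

σ = (1, 2, 3, 4): 27 + 27 + (-3) + 7 = 58
σ = (1, 2, 4, 3): 27 + 27 + 28 + (-1) = 81
σ = (1, 3, 2, 4): 27 + (-6) + 30 + 7 = 58
σ = (1, 3, 4, 2): 27 + (-6) + 28 + 25 = 74
σ = (1, 4, 2, 3): 27 + 18 + 30 + (-1) = 74
σ = (1, 4, 3, 2): 27 + 18 + (-3) + 25 = 67
σ = (2, 1, 3, 4): (-1) + (-4) + (-3) + 7 = -1
σ = (2, 1, 4, 3): (-1) + (-4) + 28 + (-1) = 22
σ = (2, 3, 1, 4): (-1) + (-6) + (-7) + 7 = -7
σ = (2, 3, 4, 1): (-1) + (-6) + 28 + (-3) = 18
σ = (2, 4, 1, 3): (-1) + 18 + (-7) + (-1) = 9
σ = (2, 4, 3, 1): (-1) + 18 + (-3) + (-3) = 11
σ = (3, 1, 2, 4): 0 + (-4) + 30 + 7 = 33
σ = (3, 1, 4, 2): 0 + (-4) + 28 + 25 = 49
σ = (3, 2, 1, 4): 0 + 27 + (-7) + 7 = 27
σ = (3, 2, 4, 1): 0 + 27 + 28 + (-3) = 52
σ = (3, 4, 1, 2): 0 + 18 + (-7) + 25 = 36
σ = (3, 4, 2, 1): 0 + 18 + 30 + (-3) = 45
σ = (4, 1, 2, 3): 25 + (-4) + 30 + (-1) = 50
σ = (4, 1, 3, 2): 25 + (-4) + (-3) + 25 = 43
σ = (4, 2, 1, 3): 25 + 27 + (-7) + (-1) = 44
σ = (4, 2, 3, 1): 25 + 27 + (-3) + (-3) = 46
σ = (4, 3, 1, 2): 25 + (-6) + (-7) + 25 = 37
σ = (4, 3, 2, 1): 25 + (-6) + 30 + (-3) = 46
Optimal value attained by: σ = (1, 2, 4, 3).
Answer: det⊕(T) = 81; verdict: NONSINGULAR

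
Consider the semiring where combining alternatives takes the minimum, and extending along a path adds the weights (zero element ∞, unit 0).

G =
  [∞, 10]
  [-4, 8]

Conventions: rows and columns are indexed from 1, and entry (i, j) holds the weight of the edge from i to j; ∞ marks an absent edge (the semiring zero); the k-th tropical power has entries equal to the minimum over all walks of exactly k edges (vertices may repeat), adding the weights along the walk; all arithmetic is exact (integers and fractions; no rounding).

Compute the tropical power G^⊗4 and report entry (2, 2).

G^⊗2:
  [6, 18]
  [4, 6]
G^⊗3:
  [14, 16]
  [2, 14]
G^⊗4:
  [12, 24]
  [10, 12]
Key observation: the optimum is the walk 2->1->2->1->2, with weight (-4) + 10 + (-4) + 10 = 12.
Optimal value attained by: walk 2->1->2->1->2.
Answer: (G^⊗4)[2][2] = 12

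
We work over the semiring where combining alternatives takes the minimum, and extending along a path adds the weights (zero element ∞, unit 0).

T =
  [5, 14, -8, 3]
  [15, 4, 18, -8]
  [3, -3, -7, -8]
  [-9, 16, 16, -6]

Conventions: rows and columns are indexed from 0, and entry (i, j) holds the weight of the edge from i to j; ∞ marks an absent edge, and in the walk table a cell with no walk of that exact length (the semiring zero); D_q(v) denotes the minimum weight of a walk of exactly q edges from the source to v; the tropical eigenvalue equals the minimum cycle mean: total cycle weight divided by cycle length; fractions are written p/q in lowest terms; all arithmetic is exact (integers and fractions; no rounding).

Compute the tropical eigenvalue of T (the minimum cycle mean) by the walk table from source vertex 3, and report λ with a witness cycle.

q=0: [∞, ∞, ∞, 0]
q=1: [-9, 16, 16, -6]
q=2: [-15, 5, -17, -12]
q=3: [-21, -20, -24, -25]
q=4: [-34, -27, -31, -32]
Optimal cycle mean attained by: cycle 0->2->3->0, total (-8) + (-8) + (-9), length 3.
Answer: λ = -25/3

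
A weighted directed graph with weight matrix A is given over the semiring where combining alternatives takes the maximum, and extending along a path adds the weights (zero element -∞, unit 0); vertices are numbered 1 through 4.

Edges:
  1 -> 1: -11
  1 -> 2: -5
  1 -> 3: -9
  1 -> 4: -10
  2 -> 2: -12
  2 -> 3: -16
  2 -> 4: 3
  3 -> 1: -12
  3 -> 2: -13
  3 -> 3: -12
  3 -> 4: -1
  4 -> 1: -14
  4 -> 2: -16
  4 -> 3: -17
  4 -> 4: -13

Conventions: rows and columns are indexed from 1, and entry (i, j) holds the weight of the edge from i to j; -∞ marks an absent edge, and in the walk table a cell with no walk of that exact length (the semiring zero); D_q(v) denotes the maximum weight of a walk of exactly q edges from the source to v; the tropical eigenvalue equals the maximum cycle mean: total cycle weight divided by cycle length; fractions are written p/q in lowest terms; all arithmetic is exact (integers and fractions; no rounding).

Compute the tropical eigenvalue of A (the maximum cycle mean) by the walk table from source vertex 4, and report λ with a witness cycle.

q=0: [-∞, -∞, -∞, 0]
q=1: [-14, -16, -17, -13]
q=2: [-25, -19, -23, -13]
q=3: [-27, -29, -30, -16]
q=4: [-30, -32, -33, -26]
Optimal cycle mean attained by: cycle 1->2->4->1, total (-5) + 3 + (-14), length 3.
Answer: λ = -16/3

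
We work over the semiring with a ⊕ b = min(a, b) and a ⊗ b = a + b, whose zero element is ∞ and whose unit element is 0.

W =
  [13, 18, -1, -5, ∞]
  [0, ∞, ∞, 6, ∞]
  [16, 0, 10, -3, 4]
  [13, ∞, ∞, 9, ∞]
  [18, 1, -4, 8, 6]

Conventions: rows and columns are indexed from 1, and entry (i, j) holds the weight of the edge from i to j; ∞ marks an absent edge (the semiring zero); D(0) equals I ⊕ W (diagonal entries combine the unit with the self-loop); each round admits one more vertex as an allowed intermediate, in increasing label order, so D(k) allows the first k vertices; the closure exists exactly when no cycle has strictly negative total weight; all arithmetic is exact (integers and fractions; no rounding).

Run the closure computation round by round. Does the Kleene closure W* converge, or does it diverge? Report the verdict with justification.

D(0):
  [0, 18, -1, -5, ∞]
  [0, 0, ∞, 6, ∞]
  [16, 0, 0, -3, 4]
  [13, ∞, ∞, 0, ∞]
  [18, 1, -4, 8, 0]
D(1):
  [0, 18, -1, -5, ∞]
  [0, 0, -1, -5, ∞]
  [16, 0, 0, -3, 4]
  [13, 31, 12, 0, ∞]
  [18, 1, -4, 8, 0]
Detection: at round 2, diagonal entry (3, 3) turns strictly negative.
Key observation: the cycle 3->2->1->3 has total weight 0 + 0 + (-1), which is strictly negative.
Answer: DIVERGES — negative cycle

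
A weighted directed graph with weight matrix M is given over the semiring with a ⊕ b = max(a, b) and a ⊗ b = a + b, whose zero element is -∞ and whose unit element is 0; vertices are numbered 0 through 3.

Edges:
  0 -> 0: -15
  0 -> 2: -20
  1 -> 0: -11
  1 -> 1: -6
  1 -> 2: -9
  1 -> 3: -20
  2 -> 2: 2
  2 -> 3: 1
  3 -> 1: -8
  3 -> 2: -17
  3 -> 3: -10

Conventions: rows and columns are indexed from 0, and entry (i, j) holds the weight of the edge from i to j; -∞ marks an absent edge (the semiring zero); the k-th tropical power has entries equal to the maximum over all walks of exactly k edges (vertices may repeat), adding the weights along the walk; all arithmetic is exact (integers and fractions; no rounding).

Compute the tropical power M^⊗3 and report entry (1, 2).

M^⊗2:
  [-30, -∞, -18, -19]
  [-17, -12, -7, -8]
  [-∞, -7, 4, 3]
  [-19, -14, -15, -16]
M^⊗3:
  [-45, -27, -16, -17]
  [-23, -16, -5, -6]
  [-18, -5, 6, 5]
  [-25, -20, -13, -14]
Key observation: the optimum is the walk 1->2->2->2, with weight (-9) + 2 + 2 = -5.
Optimal value attained by: walk 1->2->2->2.
Answer: (M^⊗3)[1][2] = -5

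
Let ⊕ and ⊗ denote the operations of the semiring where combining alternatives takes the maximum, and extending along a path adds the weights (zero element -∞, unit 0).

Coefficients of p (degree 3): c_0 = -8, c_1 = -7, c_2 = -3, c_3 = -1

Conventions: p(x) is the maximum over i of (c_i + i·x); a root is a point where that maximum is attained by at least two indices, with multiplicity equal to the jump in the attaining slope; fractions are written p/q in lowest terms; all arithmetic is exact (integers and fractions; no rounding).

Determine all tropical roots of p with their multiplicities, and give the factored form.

hull edge (i=0, c=-8) to (i=2, c=-3): slope 5/2, span 2
hull edge (i=2, c=-3) to (i=3, c=-1): slope 2, span 1
Factored form: p(x) = -1 ⊗ (x ⊕ (-5/2)) ⊗ (x ⊕ (-5/2)) ⊗ (x ⊕ (-2))
Answer: roots = -5/2 (mult 2), -2 (mult 1)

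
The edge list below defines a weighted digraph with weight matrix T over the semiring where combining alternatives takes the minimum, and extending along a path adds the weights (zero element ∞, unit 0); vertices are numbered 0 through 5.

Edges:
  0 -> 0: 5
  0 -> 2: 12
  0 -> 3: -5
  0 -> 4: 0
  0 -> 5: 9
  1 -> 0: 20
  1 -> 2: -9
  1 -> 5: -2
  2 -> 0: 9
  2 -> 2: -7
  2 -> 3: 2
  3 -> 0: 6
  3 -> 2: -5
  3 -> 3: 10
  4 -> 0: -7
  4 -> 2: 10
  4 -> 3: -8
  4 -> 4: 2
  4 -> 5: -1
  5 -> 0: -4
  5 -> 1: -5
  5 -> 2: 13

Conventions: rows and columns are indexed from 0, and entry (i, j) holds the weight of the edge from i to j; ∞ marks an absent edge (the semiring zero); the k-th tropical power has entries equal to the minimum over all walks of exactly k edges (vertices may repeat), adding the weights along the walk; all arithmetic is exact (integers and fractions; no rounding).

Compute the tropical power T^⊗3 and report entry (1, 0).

T^⊗2:
  [-7, 4, -10, -8, 2, -1]
  [-6, -7, -16, -7, 20, 29]
  [2, ∞, -14, -5, 9, 18]
  [4, ∞, -12, -3, 6, 15]
  [-5, -6, -13, -12, -7, 1]
  [1, ∞, -14, -9, -4, -7]
T^⊗3:
  [-5, -6, -17, -12, -7, 1]
  [-7, 24, -23, -14, -6, -9]
  [-5, 13, -21, -12, 2, 8]
  [-3, 10, -19, -10, 4, 5]
  [-14, -4, -20, -15, -5, -8]
  [-11, -12, -21, -12, -2, -5]
Key observation: the optimum is the walk 1->2->2->0, with weight (-9) + (-7) + 9 = -7.
Optimal value attained by: walk 1->2->2->0.
Answer: (T^⊗3)[1][0] = -7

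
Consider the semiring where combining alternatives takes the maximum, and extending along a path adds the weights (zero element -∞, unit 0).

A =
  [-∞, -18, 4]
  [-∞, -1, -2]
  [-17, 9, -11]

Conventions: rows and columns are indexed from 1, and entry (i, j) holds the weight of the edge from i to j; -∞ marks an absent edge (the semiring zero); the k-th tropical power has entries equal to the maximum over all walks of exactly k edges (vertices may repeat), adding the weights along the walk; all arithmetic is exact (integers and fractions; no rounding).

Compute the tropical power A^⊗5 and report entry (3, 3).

A^⊗2:
  [-13, 13, -7]
  [-19, 7, -3]
  [-28, 8, 7]
A^⊗3:
  [-24, 12, 11]
  [-20, 6, 5]
  [-10, 16, 6]
A^⊗4:
  [-6, 20, 10]
  [-12, 14, 4]
  [-11, 15, 14]
A^⊗5:
  [-7, 19, 18]
  [-13, 13, 12]
  [-3, 23, 13]
Key observation: the optimum is the walk 3->2->2->3->2->3, with weight 9 + (-1) + (-2) + 9 + (-2) = 13.
Optimal value attained by: walk 3->2->2->3->2->3.
Answer: (A^⊗5)[3][3] = 13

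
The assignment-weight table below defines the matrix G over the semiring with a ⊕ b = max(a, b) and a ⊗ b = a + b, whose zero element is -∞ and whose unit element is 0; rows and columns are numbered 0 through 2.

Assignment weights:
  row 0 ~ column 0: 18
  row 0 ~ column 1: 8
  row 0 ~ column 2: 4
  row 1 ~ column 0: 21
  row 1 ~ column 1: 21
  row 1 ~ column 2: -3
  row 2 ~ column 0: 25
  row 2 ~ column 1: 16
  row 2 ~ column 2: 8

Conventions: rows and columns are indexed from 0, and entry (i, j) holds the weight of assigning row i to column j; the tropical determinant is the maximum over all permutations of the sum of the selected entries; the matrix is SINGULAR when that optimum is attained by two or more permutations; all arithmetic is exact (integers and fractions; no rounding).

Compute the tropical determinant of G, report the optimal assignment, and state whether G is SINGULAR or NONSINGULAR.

σ = (0, 1, 2): 18 + 21 + 8 = 47
σ = (0, 2, 1): 18 + (-3) + 16 = 31
σ = (1, 0, 2): 8 + 21 + 8 = 37
σ = (1, 2, 0): 8 + (-3) + 25 = 30
σ = (2, 0, 1): 4 + 21 + 16 = 41
σ = (2, 1, 0): 4 + 21 + 25 = 50
Optimal value attained by: σ = (2, 1, 0).
Answer: det⊕(G) = 50; verdict: NONSINGULAR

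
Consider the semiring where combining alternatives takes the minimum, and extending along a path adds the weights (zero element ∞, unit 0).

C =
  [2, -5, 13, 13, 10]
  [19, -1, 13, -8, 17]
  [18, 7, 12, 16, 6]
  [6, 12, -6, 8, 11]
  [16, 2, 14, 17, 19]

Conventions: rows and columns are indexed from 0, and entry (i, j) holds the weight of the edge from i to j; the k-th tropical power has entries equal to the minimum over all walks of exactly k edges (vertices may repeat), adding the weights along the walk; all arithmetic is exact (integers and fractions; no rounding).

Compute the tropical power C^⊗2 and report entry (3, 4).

C^⊗2:
  [4, -6, 7, -13, 12]
  [-2, -2, -14, -9, 3]
  [20, 6, 10, -1, 18]
  [8, 1, 2, 4, 0]
  [18, 1, 11, -6, 19]
Key observation: the optimum is the walk 3->2->4, with weight (-6) + 6 = 0.
Optimal value attained by: walk 3->2->4.
Answer: (C^⊗2)[3][4] = 0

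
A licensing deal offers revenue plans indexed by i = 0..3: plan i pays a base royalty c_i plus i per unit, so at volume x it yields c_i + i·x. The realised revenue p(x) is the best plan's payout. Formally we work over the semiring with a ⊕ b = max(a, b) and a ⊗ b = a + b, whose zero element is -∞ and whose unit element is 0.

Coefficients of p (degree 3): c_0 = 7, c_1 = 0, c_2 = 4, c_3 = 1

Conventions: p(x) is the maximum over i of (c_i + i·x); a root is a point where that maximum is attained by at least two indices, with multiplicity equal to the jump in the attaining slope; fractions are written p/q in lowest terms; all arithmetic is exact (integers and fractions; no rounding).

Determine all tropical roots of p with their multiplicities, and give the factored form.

hull edge (i=0, c=7) to (i=2, c=4): slope -3/2, span 2
hull edge (i=2, c=4) to (i=3, c=1): slope -3, span 1
Factored form: p(x) = 1 ⊗ (x ⊕ 3/2) ⊗ (x ⊕ 3/2) ⊗ (x ⊕ 3)
Answer: roots = 3/2 (mult 2), 3 (mult 1)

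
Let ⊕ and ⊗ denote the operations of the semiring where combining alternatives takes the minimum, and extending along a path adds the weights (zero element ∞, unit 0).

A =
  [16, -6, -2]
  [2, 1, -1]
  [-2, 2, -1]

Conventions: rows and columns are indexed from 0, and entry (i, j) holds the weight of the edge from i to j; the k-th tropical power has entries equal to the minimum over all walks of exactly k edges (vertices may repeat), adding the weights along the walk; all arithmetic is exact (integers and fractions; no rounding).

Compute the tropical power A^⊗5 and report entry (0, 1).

A^⊗2:
  [-4, -5, -7]
  [-3, -4, -2]
  [-3, -8, -4]
A^⊗3:
  [-9, -10, -8]
  [-4, -9, -5]
  [-6, -9, -9]
A^⊗4:
  [-10, -15, -11]
  [-7, -10, -10]
  [-11, -12, -10]
A^⊗5:
  [-13, -16, -16]
  [-12, -13, -11]
  [-12, -17, -13]
Key observation: the optimum is the walk 0->1->2->2->0->1, with weight (-6) + (-1) + (-1) + (-2) + (-6) = -16.
Optimal value attained by: walk 0->1->2->2->0->1.
Answer: (A^⊗5)[0][1] = -16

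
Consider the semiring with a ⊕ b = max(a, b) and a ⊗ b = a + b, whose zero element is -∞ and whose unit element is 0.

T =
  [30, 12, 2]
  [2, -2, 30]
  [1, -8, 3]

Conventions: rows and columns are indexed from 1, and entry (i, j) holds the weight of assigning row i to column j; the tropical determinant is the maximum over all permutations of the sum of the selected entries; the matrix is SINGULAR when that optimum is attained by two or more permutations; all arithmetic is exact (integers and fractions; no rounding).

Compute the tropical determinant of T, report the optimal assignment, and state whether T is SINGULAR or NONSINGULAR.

σ = (1, 2, 3): 30 + (-2) + 3 = 31
σ = (1, 3, 2): 30 + 30 + (-8) = 52
σ = (2, 1, 3): 12 + 2 + 3 = 17
σ = (2, 3, 1): 12 + 30 + 1 = 43
σ = (3, 1, 2): 2 + 2 + (-8) = -4
σ = (3, 2, 1): 2 + (-2) + 1 = 1
Optimal value attained by: σ = (1, 3, 2).
Answer: det⊕(T) = 52; verdict: NONSINGULAR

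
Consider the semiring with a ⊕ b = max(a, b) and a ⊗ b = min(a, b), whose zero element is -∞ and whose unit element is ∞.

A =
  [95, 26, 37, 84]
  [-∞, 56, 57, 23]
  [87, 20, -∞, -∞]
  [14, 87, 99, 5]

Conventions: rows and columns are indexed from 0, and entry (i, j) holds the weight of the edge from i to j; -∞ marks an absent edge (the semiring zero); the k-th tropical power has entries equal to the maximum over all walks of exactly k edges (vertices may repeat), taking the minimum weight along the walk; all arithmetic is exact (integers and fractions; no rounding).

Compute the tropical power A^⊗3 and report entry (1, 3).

A^⊗2:
  [95, 84, 84, 84]
  [57, 56, 56, 23]
  [87, 26, 37, 84]
  [87, 56, 57, 23]
A^⊗3:
  [95, 84, 84, 84]
  [57, 56, 56, 57]
  [87, 84, 84, 84]
  [87, 56, 56, 84]
Key observation: the optimum is the walk 1->2->0->3, with weight 57 min 87 min 84 = 57.
Optimal value attained by: walk 1->2->0->3.
Answer: (A^⊗3)[1][3] = 57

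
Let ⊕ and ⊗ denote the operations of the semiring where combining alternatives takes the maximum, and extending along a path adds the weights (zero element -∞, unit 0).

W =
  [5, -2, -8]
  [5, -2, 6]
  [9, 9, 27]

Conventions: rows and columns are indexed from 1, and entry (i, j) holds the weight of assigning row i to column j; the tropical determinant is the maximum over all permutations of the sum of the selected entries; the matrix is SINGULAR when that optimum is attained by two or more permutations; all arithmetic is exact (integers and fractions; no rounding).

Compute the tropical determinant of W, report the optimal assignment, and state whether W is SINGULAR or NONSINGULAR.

σ = (1, 2, 3): 5 + (-2) + 27 = 30
σ = (1, 3, 2): 5 + 6 + 9 = 20
σ = (2, 1, 3): (-2) + 5 + 27 = 30
σ = (2, 3, 1): (-2) + 6 + 9 = 13
σ = (3, 1, 2): (-8) + 5 + 9 = 6
σ = (3, 2, 1): (-8) + (-2) + 9 = -1
Optimal value attained by: σ = (1, 2, 3).
Answer: det⊕(W) = 30; verdict: SINGULAR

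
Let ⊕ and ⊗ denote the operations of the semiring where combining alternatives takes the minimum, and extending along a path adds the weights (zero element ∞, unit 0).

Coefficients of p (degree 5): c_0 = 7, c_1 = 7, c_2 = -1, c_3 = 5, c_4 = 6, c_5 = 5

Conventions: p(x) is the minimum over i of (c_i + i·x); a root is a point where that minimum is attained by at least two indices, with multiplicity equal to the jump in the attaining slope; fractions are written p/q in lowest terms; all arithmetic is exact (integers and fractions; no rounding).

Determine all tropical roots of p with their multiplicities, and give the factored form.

hull edge (i=0, c=7) to (i=2, c=-1): slope -4, span 2
hull edge (i=2, c=-1) to (i=5, c=5): slope 2, span 3
Factored form: p(x) = 5 ⊗ (x ⊕ (-2)) ⊗ (x ⊕ (-2)) ⊗ (x ⊕ (-2)) ⊗ (x ⊕ 4) ⊗ (x ⊕ 4)
Answer: roots = -2 (mult 3), 4 (mult 2)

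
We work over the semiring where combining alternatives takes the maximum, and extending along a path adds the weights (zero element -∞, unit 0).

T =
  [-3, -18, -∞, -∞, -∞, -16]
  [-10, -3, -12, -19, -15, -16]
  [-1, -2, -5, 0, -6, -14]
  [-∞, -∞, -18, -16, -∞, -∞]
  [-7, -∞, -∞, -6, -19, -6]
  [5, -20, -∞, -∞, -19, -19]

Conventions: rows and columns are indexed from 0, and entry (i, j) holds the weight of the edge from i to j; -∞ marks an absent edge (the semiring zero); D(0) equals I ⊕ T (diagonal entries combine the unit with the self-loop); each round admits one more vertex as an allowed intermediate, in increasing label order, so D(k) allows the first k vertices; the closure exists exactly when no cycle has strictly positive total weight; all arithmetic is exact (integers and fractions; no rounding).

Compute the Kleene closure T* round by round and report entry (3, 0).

D(0):
  [0, -18, -∞, -∞, -∞, -16]
  [-10, 0, -12, -19, -15, -16]
  [-1, -2, 0, 0, -6, -14]
  [-∞, -∞, -18, 0, -∞, -∞]
  [-7, -∞, -∞, -6, 0, -6]
  [5, -20, -∞, -∞, -19, 0]
D(1):
  [0, -18, -∞, -∞, -∞, -16]
  [-10, 0, -12, -19, -15, -16]
  [-1, -2, 0, 0, -6, -14]
  [-∞, -∞, -18, 0, -∞, -∞]
  [-7, -25, -∞, -6, 0, -6]
  [5, -13, -∞, -∞, -19, 0]
D(2):
  [0, -18, -30, -37, -33, -16]
  [-10, 0, -12, -19, -15, -16]
  [-1, -2, 0, 0, -6, -14]
  [-∞, -∞, -18, 0, -∞, -∞]
  [-7, -25, -37, -6, 0, -6]
  [5, -13, -25, -32, -19, 0]
D(3):
  [0, -18, -30, -30, -33, -16]
  [-10, 0, -12, -12, -15, -16]
  [-1, -2, 0, 0, -6, -14]
  [-19, -20, -18, 0, -24, -32]
  [-7, -25, -37, -6, 0, -6]
  [5, -13, -25, -25, -19, 0]
D(4):
  [0, -18, -30, -30, -33, -16]
  [-10, 0, -12, -12, -15, -16]
  [-1, -2, 0, 0, -6, -14]
  [-19, -20, -18, 0, -24, -32]
  [-7, -25, -24, -6, 0, -6]
  [5, -13, -25, -25, -19, 0]
D(5):
  [0, -18, -30, -30, -33, -16]
  [-10, 0, -12, -12, -15, -16]
  [-1, -2, 0, 0, -6, -12]
  [-19, -20, -18, 0, -24, -30]
  [-7, -25, -24, -6, 0, -6]
  [5, -13, -25, -25, -19, 0]
D(6):
  [0, -18, -30, -30, -33, -16]
  [-10, 0, -12, -12, -15, -16]
  [-1, -2, 0, 0, -6, -12]
  [-19, -20, -18, 0, -24, -30]
  [-1, -19, -24, -6, 0, -6]
  [5, -13, -25, -25, -19, 0]
Answer: T*[3][0] = -19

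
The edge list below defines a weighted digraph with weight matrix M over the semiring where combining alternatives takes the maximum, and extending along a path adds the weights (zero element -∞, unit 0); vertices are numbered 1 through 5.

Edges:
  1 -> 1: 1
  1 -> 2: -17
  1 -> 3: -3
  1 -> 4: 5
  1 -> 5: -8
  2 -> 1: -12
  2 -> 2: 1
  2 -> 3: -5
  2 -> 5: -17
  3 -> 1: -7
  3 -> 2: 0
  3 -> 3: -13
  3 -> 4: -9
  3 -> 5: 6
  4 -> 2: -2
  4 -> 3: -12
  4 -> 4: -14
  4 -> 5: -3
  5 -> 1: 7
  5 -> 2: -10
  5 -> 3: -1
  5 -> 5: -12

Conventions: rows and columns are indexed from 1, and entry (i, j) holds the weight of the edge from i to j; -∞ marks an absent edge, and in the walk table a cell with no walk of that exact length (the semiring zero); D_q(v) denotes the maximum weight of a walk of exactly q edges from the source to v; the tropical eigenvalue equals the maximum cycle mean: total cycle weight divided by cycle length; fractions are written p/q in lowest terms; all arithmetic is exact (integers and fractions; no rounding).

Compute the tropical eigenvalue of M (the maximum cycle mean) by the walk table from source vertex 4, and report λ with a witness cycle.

q=0: [-∞, -∞, -∞, 0, -∞]
q=1: [-∞, -2, -12, -14, -3]
q=2: [4, -1, -4, -21, -6]
q=3: [5, 0, 1, 9, 2]
q=4: [9, 7, 2, 10, 7]
q=5: [14, 8, 6, 14, 8]
Optimal cycle mean attained by: cycle 1->3->5->1, total (-3) + 6 + 7, length 3.
Answer: λ = 10/3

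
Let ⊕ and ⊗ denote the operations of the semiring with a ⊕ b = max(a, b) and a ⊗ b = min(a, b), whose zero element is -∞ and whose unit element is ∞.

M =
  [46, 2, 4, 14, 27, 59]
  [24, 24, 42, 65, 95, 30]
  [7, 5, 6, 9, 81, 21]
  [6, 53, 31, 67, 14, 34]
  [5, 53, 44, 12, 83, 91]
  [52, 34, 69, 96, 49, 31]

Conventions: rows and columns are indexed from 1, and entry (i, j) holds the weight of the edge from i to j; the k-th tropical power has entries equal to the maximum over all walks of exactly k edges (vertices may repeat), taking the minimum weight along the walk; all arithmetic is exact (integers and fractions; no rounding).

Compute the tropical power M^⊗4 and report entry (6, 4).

M^⊗2:
  [52, 34, 59, 59, 49, 46]
  [30, 53, 44, 65, 83, 91]
  [21, 53, 44, 21, 81, 81]
  [34, 53, 42, 67, 53, 34]
  [52, 53, 69, 91, 83, 83]
  [46, 53, 44, 67, 69, 52]
M^⊗3:
  [46, 53, 46, 59, 59, 52]
  [52, 53, 69, 91, 83, 83]
  [52, 53, 69, 81, 81, 81]
  [34, 53, 44, 67, 53, 53]
  [52, 53, 69, 83, 83, 83]
  [52, 53, 52, 67, 69, 69]
M^⊗4:
  [52, 53, 52, 59, 59, 59]
  [52, 53, 69, 83, 83, 83]
  [52, 53, 69, 81, 81, 81]
  [52, 53, 53, 67, 53, 53]
  [52, 53, 69, 83, 83, 83]
  [52, 53, 69, 69, 69, 69]
Key observation: the optimum is the walk 6->3->5->6->4, with weight 69 min 81 min 91 min 96 = 69.
Optimal value attained by: walk 6->3->5->6->4.
Answer: (M^⊗4)[6][4] = 69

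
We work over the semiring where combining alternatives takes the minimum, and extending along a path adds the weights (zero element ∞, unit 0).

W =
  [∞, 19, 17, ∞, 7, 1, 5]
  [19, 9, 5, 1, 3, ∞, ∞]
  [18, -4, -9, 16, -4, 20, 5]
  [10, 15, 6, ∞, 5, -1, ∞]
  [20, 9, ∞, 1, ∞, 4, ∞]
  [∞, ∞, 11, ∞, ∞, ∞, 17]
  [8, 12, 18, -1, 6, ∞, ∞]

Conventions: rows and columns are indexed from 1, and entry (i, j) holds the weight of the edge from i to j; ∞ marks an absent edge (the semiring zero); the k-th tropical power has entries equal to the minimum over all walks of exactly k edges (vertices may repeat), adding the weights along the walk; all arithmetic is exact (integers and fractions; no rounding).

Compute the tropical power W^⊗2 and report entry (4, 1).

W^⊗2:
  [13, 13, 8, 4, 11, 11, 18]
  [11, 1, -4, 4, 1, 0, 10]
  [9, -13, -18, -3, -13, 0, -4]
  [24, 2, -3, 6, 2, 9, 11]
  [11, 16, 7, 10, 6, 0, 21]
  [25, 7, 2, 16, 7, 31, 16]
  [9, 14, 5, 7, 4, -2, 13]
Key observation: the optimum is the walk 4->3->1, with weight 6 + 18 = 24.
Optimal value attained by: walk 4->3->1.
Answer: (W^⊗2)[4][1] = 24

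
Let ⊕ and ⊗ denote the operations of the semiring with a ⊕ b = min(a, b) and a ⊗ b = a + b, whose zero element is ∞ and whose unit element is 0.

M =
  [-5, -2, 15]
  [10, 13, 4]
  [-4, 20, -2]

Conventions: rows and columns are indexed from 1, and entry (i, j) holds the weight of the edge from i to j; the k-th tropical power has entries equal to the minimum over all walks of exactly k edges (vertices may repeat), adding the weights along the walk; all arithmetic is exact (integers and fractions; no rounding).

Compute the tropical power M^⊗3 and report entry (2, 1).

M^⊗2:
  [-10, -7, 2]
  [0, 8, 2]
  [-9, -6, -4]
M^⊗3:
  [-15, -12, -3]
  [-5, -2, 0]
  [-14, -11, -6]
Key observation: the optimum is the walk 2->3->1->1, with weight 4 + (-4) + (-5) = -5.
Optimal value attained by: walk 2->3->1->1.
Answer: (M^⊗3)[2][1] = -5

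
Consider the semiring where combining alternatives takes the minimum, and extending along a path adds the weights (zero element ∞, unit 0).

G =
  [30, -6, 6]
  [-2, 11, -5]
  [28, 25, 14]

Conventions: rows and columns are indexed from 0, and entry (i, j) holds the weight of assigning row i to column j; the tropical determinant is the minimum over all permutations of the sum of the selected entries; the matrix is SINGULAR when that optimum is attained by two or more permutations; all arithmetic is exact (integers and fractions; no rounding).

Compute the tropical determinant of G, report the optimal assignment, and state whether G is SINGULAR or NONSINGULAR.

σ = (0, 1, 2): 30 + 11 + 14 = 55
σ = (0, 2, 1): 30 + (-5) + 25 = 50
σ = (1, 0, 2): (-6) + (-2) + 14 = 6
σ = (1, 2, 0): (-6) + (-5) + 28 = 17
σ = (2, 0, 1): 6 + (-2) + 25 = 29
σ = (2, 1, 0): 6 + 11 + 28 = 45
Optimal value attained by: σ = (1, 0, 2).
Answer: det⊕(G) = 6; verdict: NONSINGULAR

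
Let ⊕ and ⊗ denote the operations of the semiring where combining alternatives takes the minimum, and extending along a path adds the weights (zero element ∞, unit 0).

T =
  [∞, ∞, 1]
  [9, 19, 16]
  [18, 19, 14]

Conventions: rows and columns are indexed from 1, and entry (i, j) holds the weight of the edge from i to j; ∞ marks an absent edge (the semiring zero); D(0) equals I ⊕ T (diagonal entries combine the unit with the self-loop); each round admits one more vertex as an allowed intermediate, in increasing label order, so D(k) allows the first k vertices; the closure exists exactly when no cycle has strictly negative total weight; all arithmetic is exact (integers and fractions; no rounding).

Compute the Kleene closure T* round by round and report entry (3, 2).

D(0):
  [0, ∞, 1]
  [9, 0, 16]
  [18, 19, 0]
D(1):
  [0, ∞, 1]
  [9, 0, 10]
  [18, 19, 0]
D(2):
  [0, ∞, 1]
  [9, 0, 10]
  [18, 19, 0]
D(3):
  [0, 20, 1]
  [9, 0, 10]
  [18, 19, 0]
Answer: T*[3][2] = 19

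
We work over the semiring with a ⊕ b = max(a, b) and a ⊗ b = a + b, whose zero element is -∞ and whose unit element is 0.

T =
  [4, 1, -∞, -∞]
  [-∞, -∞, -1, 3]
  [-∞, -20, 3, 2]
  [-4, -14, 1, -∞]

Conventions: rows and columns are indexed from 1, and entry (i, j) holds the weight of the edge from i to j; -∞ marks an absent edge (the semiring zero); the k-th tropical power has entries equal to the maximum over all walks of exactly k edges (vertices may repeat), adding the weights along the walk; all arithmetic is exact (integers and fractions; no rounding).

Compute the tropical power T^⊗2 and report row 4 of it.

T^⊗2:
  [8, 5, 0, 4]
  [-1, -11, 4, 1]
  [-2, -12, 6, 5]
  [0, -3, 4, 3]
Answer: row 4 of T^⊗2 = [0, -3, 4, 3]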